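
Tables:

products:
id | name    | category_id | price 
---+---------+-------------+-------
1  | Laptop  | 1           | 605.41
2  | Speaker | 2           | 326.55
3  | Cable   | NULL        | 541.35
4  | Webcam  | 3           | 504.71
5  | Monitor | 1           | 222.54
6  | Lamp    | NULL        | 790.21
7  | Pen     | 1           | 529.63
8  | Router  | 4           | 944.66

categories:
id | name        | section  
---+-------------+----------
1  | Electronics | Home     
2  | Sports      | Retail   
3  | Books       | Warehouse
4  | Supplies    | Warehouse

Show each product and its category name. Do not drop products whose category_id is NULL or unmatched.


LEFT JOIN keeps every row from products (the left table); where category_id has no match in categories, the category columns become NULL. Walk through each product:
  - product 1 (Laptop): category_id=1 -> matches Electronics
  - product 2 (Speaker): category_id=2 -> matches Sports
  - product 3 (Cable): category_id=NULL, no match -> kept with NULL
  - product 4 (Webcam): category_id=3 -> matches Books
  - product 5 (Monitor): category_id=1 -> matches Electronics
  - product 6 (Lamp): category_id=NULL, no match -> kept with NULL
  - product 7 (Pen): category_id=1 -> matches Electronics
  - product 8 (Router): category_id=4 -> matches Supplies
All 8 rows appear; 2 have NULL category.

SQL:
SELECT a.name, b.name AS category
FROM products a
LEFT JOIN categories b ON a.category_id = b.id

Result:
name    | category   
--------+------------
Laptop  | Electronics
Speaker | Sports     
Cable   | NULL       
Webcam  | Books      
Monitor | Electronics
Lamp    | NULL       
Pen     | Electronics
Router  | Supplies   


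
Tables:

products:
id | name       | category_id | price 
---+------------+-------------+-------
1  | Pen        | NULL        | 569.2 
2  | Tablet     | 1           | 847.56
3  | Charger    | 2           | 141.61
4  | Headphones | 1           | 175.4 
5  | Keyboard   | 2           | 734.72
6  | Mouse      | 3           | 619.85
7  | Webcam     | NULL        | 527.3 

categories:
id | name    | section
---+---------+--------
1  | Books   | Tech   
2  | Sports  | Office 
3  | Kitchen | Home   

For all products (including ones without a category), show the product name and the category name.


LEFT JOIN keeps every row from products (the left table); where category_id has no match in categories, the category columns become NULL. Walk through each product:
  - product 1 (Pen): category_id=NULL, no match -> kept with NULL
  - product 2 (Tablet): category_id=1 -> matches Books
  - product 3 (Charger): category_id=2 -> matches Sports
  - product 4 (Headphones): category_id=1 -> matches Books
  - product 5 (Keyboard): category_id=2 -> matches Sports
  - product 6 (Mouse): category_id=3 -> matches Kitchen
  - product 7 (Webcam): category_id=NULL, no match -> kept with NULL
All 7 rows appear; 2 have NULL category.

SQL:
SELECT a.name, b.name AS category
FROM products a
LEFT JOIN categories b ON a.category_id = b.id

Result:
name       | category
-----------+---------
Pen        | NULL    
Tablet     | Books   
Charger    | Sports  
Headphones | Books   
Keyboard   | Sports  
Mouse      | Kitchen 
Webcam     | NULL    


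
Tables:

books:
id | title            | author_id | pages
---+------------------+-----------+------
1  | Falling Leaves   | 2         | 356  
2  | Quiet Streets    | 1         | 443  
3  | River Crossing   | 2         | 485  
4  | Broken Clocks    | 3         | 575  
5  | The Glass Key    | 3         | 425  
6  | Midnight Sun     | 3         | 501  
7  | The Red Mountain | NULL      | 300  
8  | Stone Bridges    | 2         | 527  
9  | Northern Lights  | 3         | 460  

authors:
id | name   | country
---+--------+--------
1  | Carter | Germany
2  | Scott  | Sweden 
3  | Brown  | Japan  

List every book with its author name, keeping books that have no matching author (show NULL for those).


LEFT JOIN keeps every row from books (the left table); where author_id has no match in authors, the author columns become NULL. Walk through each book:
  - book 1 (Falling Leaves): author_id=2 -> matches Scott
  - book 2 (Quiet Streets): author_id=1 -> matches Carter
  - book 3 (River Crossing): author_id=2 -> matches Scott
  - book 4 (Broken Clocks): author_id=3 -> matches Brown
  - book 5 (The Glass Key): author_id=3 -> matches Brown
  - book 6 (Midnight Sun): author_id=3 -> matches Brown
  - book 7 (The Red Mountain): author_id=NULL, no match -> kept with NULL
  - book 8 (Stone Bridges): author_id=2 -> matches Scott
  - book 9 (Northern Lights): author_id=3 -> matches Brown
All 9 rows appear; 1 has NULL author.

SQL:
SELECT a.title, b.name AS author
FROM books a
LEFT JOIN authors b ON a.author_id = b.id

Result:
title            | author
-----------------+-------
Falling Leaves   | Scott 
Quiet Streets    | Carter
River Crossing   | Scott 
Broken Clocks    | Brown 
The Glass Key    | Brown 
Midnight Sun     | Brown 
The Red Mountain | NULL  
Stone Bridges    | Scott 
Northern Lights  | Brown 


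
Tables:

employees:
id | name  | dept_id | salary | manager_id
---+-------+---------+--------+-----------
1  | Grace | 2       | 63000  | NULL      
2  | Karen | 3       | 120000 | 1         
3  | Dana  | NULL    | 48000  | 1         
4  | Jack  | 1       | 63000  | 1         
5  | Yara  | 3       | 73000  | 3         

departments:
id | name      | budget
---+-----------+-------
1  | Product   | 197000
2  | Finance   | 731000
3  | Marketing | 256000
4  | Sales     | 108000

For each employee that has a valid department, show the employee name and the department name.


INNER JOIN keeps only employees rows whose dept_id matches an id in departments. Walk through each employee:
  - employee 1 (Grace): dept_id=2 -> matches Finance
  - employee 2 (Karen): dept_id=3 -> matches Marketing
  - employee 3 (Dana): dept_id=NULL, no match -> dropped
  - employee 4 (Jack): dept_id=1 -> matches Product
  - employee 5 (Yara): dept_id=3 -> matches Marketing
So 1 of 5 rows is dropped.

SQL:
SELECT a.name, b.name AS department
FROM employees a
INNER JOIN departments b ON a.dept_id = b.id

Result:
name  | department
------+-----------
Grace | Finance   
Karen | Marketing 
Jack  | Product   
Yara  | Marketing 


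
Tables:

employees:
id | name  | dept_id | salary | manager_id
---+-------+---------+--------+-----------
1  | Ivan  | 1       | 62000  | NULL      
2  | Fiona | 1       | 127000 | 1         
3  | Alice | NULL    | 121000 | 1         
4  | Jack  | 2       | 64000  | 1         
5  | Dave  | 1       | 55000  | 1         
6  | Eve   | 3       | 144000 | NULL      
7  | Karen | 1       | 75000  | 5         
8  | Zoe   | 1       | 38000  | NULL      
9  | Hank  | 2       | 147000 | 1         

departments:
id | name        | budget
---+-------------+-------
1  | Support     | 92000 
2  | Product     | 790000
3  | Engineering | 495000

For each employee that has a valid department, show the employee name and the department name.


INNER JOIN keeps only employees rows whose dept_id matches an id in departments. Walk through each employee:
  - employee 1 (Ivan): dept_id=1 -> matches Support
  - employee 2 (Fiona): dept_id=1 -> matches Support
  - employee 3 (Alice): dept_id=NULL, no match -> dropped
  - employee 4 (Jack): dept_id=2 -> matches Product
  - employee 5 (Dave): dept_id=1 -> matches Support
  - employee 6 (Eve): dept_id=3 -> matches Engineering
  - employee 7 (Karen): dept_id=1 -> matches Support
  - employee 8 (Zoe): dept_id=1 -> matches Support
  - employee 9 (Hank): dept_id=2 -> matches Product
So 1 of 9 rows is dropped.

SQL:
SELECT a.name, b.name AS department
FROM employees a
INNER JOIN departments b ON a.dept_id = b.id

Result:
name  | department 
------+------------
Ivan  | Support    
Fiona | Support    
Jack  | Product    
Dave  | Support    
Eve   | Engineering
Karen | Support    
Zoe   | Support    
Hank  | Product    


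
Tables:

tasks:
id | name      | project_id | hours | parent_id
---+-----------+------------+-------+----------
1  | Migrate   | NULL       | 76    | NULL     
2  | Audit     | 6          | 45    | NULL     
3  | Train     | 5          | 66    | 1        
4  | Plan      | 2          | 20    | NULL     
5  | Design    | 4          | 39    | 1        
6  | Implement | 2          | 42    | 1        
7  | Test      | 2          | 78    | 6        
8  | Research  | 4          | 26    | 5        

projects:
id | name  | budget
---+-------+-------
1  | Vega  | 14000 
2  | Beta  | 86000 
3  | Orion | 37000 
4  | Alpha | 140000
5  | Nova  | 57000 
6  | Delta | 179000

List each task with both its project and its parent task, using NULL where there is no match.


Two LEFT JOINs from the same base table tasks: one to projects via project_id, one to tasks itself via parent_id. Both are LEFT so every task is preserved.
Match against projects:
  - task 1 (Migrate): project_id=NULL, no match -> kept with NULL
  - task 2 (Audit): project_id=6 -> matches Delta
  - task 3 (Train): project_id=5 -> matches Nova
  - task 4 (Plan): project_id=2 -> matches Beta
  - task 5 (Design): project_id=4 -> matches Alpha
  - task 6 (Implement): project_id=2 -> matches Beta
  - task 7 (Test): project_id=2 -> matches Beta
  - task 8 (Research): project_id=4 -> matches Alpha
Match against tasks (self):
  - task 1 (Migrate): parent_id=NULL -> NULL
  - task 2 (Audit): parent_id=NULL -> NULL
  - task 3 (Train): parent_id=1 -> Migrate
  - task 4 (Plan): parent_id=NULL -> NULL
  - task 5 (Design): parent_id=1 -> Migrate
  - task 6 (Implement): parent_id=1 -> Migrate
  - task 7 (Test): parent_id=6 -> Implement
  - task 8 (Research): parent_id=5 -> Design

SQL:
SELECT a.name, b.name AS project, c.name AS parent
FROM tasks a
LEFT JOIN projects b ON a.project_id = b.id
LEFT JOIN tasks c ON a.parent_id = c.id

Result:
name      | project | parent   
----------+---------+----------
Migrate   | NULL    | NULL     
Audit     | Delta   | NULL     
Train     | Nova    | Migrate  
Plan      | Beta    | NULL     
Design    | Alpha   | Migrate  
Implement | Beta    | Migrate  
Test      | Beta    | Implement
Research  | Alpha   | Design   


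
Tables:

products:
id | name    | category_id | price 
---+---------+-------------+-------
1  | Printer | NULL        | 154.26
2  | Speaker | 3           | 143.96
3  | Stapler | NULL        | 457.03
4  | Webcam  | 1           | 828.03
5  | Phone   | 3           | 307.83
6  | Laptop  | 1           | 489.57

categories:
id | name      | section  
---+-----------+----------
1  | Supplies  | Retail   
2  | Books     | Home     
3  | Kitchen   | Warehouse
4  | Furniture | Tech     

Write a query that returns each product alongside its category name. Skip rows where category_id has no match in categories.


INNER JOIN keeps only products rows whose category_id matches an id in categories. Walk through each product:
  - product 1 (Printer): category_id=NULL, no match -> dropped
  - product 2 (Speaker): category_id=3 -> matches Kitchen
  - product 3 (Stapler): category_id=NULL, no match -> dropped
  - product 4 (Webcam): category_id=1 -> matches Supplies
  - product 5 (Phone): category_id=3 -> matches Kitchen
  - product 6 (Laptop): category_id=1 -> matches Supplies
So 2 of 6 rows are dropped.

SQL:
SELECT a.name, b.name AS category
FROM products a
INNER JOIN categories b ON a.category_id = b.id

Result:
name    | category
--------+---------
Speaker | Kitchen 
Webcam  | Supplies
Phone   | Kitchen 
Laptop  | Supplies


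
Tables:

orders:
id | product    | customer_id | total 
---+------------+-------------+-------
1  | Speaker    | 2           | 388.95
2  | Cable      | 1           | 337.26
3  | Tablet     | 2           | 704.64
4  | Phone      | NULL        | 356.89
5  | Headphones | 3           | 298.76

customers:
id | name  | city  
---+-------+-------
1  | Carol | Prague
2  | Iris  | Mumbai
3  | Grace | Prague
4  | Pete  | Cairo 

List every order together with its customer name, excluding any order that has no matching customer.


INNER JOIN keeps only orders rows whose customer_id matches an id in customers. Walk through each order:
  - order 1 (Speaker): customer_id=2 -> matches Iris
  - order 2 (Cable): customer_id=1 -> matches Carol
  - order 3 (Tablet): customer_id=2 -> matches Iris
  - order 4 (Phone): customer_id=NULL, no match -> dropped
  - order 5 (Headphones): customer_id=3 -> matches Grace
So 1 of 5 rows is dropped.

SQL:
SELECT a.product, b.name AS customer
FROM orders a
INNER JOIN customers b ON a.customer_id = b.id

Result:
product    | customer
-----------+---------
Speaker    | Iris    
Cable      | Carol   
Tablet     | Iris    
Headphones | Grace   


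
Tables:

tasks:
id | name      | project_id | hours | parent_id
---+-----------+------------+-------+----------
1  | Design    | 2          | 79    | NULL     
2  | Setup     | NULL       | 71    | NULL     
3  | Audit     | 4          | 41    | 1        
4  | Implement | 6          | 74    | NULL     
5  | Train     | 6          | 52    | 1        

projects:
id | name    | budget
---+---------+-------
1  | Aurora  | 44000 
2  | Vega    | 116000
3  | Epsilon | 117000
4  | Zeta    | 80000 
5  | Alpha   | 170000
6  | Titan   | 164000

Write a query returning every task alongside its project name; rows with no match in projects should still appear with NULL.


LEFT JOIN keeps every row from tasks (the left table); where project_id has no match in projects, the project columns become NULL. Walk through each task:
  - task 1 (Design): project_id=2 -> matches Vega
  - task 2 (Setup): project_id=NULL, no match -> kept with NULL
  - task 3 (Audit): project_id=4 -> matches Zeta
  - task 4 (Implement): project_id=6 -> matches Titan
  - task 5 (Train): project_id=6 -> matches Titan
All 5 rows appear; 1 has NULL project.

SQL:
SELECT a.name, b.name AS project
FROM tasks a
LEFT JOIN projects b ON a.project_id = b.id

Result:
name      | project
----------+--------
Design    | Vega   
Setup     | NULL   
Audit     | Zeta   
Implement | Titan  
Train     | Titan  


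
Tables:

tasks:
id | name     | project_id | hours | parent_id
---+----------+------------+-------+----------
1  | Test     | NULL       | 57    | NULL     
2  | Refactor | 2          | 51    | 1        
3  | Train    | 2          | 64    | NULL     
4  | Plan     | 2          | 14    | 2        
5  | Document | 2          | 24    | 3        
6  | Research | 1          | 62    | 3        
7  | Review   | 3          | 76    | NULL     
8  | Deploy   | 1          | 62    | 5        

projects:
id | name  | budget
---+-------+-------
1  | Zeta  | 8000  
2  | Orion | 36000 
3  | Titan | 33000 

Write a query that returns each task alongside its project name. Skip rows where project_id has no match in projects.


INNER JOIN keeps only tasks rows whose project_id matches an id in projects. Walk through each task:
  - task 1 (Test): project_id=NULL, no match -> dropped
  - task 2 (Refactor): project_id=2 -> matches Orion
  - task 3 (Train): project_id=2 -> matches Orion
  - task 4 (Plan): project_id=2 -> matches Orion
  - task 5 (Document): project_id=2 -> matches Orion
  - task 6 (Research): project_id=1 -> matches Zeta
  - task 7 (Review): project_id=3 -> matches Titan
  - task 8 (Deploy): project_id=1 -> matches Zeta
So 1 of 8 rows is dropped.

SQL:
SELECT a.name, b.name AS project
FROM tasks a
INNER JOIN projects b ON a.project_id = b.id

Result:
name     | project
---------+--------
Refactor | Orion  
Train    | Orion  
Plan     | Orion  
Document | Orion  
Research | Zeta   
Review   | Titan  
Deploy   | Zeta   


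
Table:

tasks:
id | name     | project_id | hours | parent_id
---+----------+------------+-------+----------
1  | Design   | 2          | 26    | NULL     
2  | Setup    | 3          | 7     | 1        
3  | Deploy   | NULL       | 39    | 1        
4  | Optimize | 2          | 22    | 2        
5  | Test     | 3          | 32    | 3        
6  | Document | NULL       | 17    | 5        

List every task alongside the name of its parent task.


This is a self-join: tasks is joined to a second copy of itself, matching each row's parent_id to another row's id. Use LEFT JOIN so rows with parent_id=NULL are kept.
  - task 1 (Design): parent_id=NULL -> NULL
  - task 2 (Setup): parent_id=1 -> Design
  - task 3 (Deploy): parent_id=1 -> Design
  - task 4 (Optimize): parent_id=2 -> Setup
  - task 5 (Test): parent_id=3 -> Deploy
  - task 6 (Document): parent_id=5 -> Test

SQL:
SELECT a.name AS item, b.name AS parent
FROM tasks a
LEFT JOIN tasks b ON a.parent_id = b.id

Result:
item     | parent
---------+-------
Design   | NULL  
Setup    | Design
Deploy   | Design
Optimize | Setup 
Test     | Deploy
Document | Test  


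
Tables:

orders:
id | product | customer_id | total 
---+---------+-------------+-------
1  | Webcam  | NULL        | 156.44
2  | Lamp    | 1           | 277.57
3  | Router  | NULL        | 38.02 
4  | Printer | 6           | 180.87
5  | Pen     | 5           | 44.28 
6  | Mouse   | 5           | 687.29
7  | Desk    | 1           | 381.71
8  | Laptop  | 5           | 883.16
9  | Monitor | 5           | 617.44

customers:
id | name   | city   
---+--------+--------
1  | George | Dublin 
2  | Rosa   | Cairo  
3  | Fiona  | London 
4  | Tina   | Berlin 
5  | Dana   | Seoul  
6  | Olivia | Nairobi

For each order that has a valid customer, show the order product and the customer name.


INNER JOIN keeps only orders rows whose customer_id matches an id in customers. Walk through each order:
  - order 1 (Webcam): customer_id=NULL, no match -> dropped
  - order 2 (Lamp): customer_id=1 -> matches George
  - order 3 (Router): customer_id=NULL, no match -> dropped
  - order 4 (Printer): customer_id=6 -> matches Olivia
  - order 5 (Pen): customer_id=5 -> matches Dana
  - order 6 (Mouse): customer_id=5 -> matches Dana
  - order 7 (Desk): customer_id=1 -> matches George
  - order 8 (Laptop): customer_id=5 -> matches Dana
  - order 9 (Monitor): customer_id=5 -> matches Dana
So 2 of 9 rows are dropped.

SQL:
SELECT a.product, b.name AS customer
FROM orders a
INNER JOIN customers b ON a.customer_id = b.id

Result:
product | customer
--------+---------
Lamp    | George  
Printer | Olivia  
Pen     | Dana    
Mouse   | Dana    
Desk    | George  
Laptop  | Dana    
Monitor | Dana    


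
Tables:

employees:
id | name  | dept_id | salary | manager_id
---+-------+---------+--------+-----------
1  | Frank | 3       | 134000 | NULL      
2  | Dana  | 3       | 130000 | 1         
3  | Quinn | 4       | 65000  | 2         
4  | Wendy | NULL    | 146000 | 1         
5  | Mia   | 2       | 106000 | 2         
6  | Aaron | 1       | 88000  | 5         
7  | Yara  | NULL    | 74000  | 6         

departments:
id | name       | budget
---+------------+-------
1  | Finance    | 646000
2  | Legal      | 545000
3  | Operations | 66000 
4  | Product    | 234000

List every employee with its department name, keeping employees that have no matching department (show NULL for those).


LEFT JOIN keeps every row from employees (the left table); where dept_id has no match in departments, the department columns become NULL. Walk through each employee:
  - employee 1 (Frank): dept_id=3 -> matches Operations
  - employee 2 (Dana): dept_id=3 -> matches Operations
  - employee 3 (Quinn): dept_id=4 -> matches Product
  - employee 4 (Wendy): dept_id=NULL, no match -> kept with NULL
  - employee 5 (Mia): dept_id=2 -> matches Legal
  - employee 6 (Aaron): dept_id=1 -> matches Finance
  - employee 7 (Yara): dept_id=NULL, no match -> kept with NULL
All 7 rows appear; 2 have NULL department.

SQL:
SELECT a.name, b.name AS department
FROM employees a
LEFT JOIN departments b ON a.dept_id = b.id

Result:
name  | department
------+-----------
Frank | Operations
Dana  | Operations
Quinn | Product   
Wendy | NULL      
Mia   | Legal     
Aaron | Finance   
Yara  | NULL      


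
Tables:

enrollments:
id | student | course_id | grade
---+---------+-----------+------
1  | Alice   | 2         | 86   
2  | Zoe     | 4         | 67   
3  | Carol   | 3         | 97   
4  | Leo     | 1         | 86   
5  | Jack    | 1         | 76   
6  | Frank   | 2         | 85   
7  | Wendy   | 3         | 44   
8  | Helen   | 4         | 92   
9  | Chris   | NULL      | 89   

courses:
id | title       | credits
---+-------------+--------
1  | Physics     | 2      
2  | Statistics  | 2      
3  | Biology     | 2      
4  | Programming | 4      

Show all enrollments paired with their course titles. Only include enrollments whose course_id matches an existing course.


INNER JOIN keeps only enrollments rows whose course_id matches an id in courses. Walk through each enrollment:
  - enrollment 1 (Alice): course_id=2 -> matches Statistics
  - enrollment 2 (Zoe): course_id=4 -> matches Programming
  - enrollment 3 (Carol): course_id=3 -> matches Biology
  - enrollment 4 (Leo): course_id=1 -> matches Physics
  - enrollment 5 (Jack): course_id=1 -> matches Physics
  - enrollment 6 (Frank): course_id=2 -> matches Statistics
  - enrollment 7 (Wendy): course_id=3 -> matches Biology
  - enrollment 8 (Helen): course_id=4 -> matches Programming
  - enrollment 9 (Chris): course_id=NULL, no match -> dropped
So 1 of 9 rows is dropped.

SQL:
SELECT a.student, b.title AS course
FROM enrollments a
INNER JOIN courses b ON a.course_id = b.id

Result:
student | course     
--------+------------
Alice   | Statistics 
Zoe     | Programming
Carol   | Biology    
Leo     | Physics    
Jack    | Physics    
Frank   | Statistics 
Wendy   | Biology    
Helen   | Programming


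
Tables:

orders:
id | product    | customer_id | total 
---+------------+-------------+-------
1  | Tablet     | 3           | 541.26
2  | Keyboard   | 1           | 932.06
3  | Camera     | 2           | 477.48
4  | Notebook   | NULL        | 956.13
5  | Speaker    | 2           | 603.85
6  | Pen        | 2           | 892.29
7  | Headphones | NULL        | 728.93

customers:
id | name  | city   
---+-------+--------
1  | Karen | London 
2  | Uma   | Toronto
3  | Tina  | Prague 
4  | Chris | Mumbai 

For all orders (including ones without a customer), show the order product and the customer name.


LEFT JOIN keeps every row from orders (the left table); where customer_id has no match in customers, the customer columns become NULL. Walk through each order:
  - order 1 (Tablet): customer_id=3 -> matches Tina
  - order 2 (Keyboard): customer_id=1 -> matches Karen
  - order 3 (Camera): customer_id=2 -> matches Uma
  - order 4 (Notebook): customer_id=NULL, no match -> kept with NULL
  - order 5 (Speaker): customer_id=2 -> matches Uma
  - order 6 (Pen): customer_id=2 -> matches Uma
  - order 7 (Headphones): customer_id=NULL, no match -> kept with NULL
All 7 rows appear; 2 have NULL customer.

SQL:
SELECT a.product, b.name AS customer
FROM orders a
LEFT JOIN customers b ON a.customer_id = b.id

Result:
product    | customer
-----------+---------
Tablet     | Tina    
Keyboard   | Karen   
Camera     | Uma     
Notebook   | NULL    
Speaker    | Uma     
Pen        | Uma     
Headphones | NULL    


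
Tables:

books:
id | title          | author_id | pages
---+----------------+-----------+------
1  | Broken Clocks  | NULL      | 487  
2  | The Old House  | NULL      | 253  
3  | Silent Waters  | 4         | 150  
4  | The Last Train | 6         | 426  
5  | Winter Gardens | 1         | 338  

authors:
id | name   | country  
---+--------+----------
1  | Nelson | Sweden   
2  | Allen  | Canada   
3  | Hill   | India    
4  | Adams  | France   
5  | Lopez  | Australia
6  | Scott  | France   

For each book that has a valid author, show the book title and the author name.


INNER JOIN keeps only books rows whose author_id matches an id in authors. Walk through each book:
  - book 1 (Broken Clocks): author_id=NULL, no match -> dropped
  - book 2 (The Old House): author_id=NULL, no match -> dropped
  - book 3 (Silent Waters): author_id=4 -> matches Adams
  - book 4 (The Last Train): author_id=6 -> matches Scott
  - book 5 (Winter Gardens): author_id=1 -> matches Nelson
So 2 of 5 rows are dropped.

SQL:
SELECT a.title, b.name AS author
FROM books a
INNER JOIN authors b ON a.author_id = b.id

Result:
title          | author
---------------+-------
Silent Waters  | Adams 
The Last Train | Scott 
Winter Gardens | Nelson


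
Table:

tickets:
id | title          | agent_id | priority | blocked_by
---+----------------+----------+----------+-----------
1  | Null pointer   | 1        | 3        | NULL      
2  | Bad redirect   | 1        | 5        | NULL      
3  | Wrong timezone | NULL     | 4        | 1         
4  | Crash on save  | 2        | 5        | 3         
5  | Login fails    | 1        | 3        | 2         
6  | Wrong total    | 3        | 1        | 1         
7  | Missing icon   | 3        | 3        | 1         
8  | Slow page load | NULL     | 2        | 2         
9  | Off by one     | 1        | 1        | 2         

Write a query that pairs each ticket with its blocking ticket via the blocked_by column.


This is a self-join: tickets is joined to a second copy of itself, matching each row's blocked_by to another row's id. Use LEFT JOIN so rows with blocked_by=NULL are kept.
  - ticket 1 (Null pointer): blocked_by=NULL -> NULL
  - ticket 2 (Bad redirect): blocked_by=NULL -> NULL
  - ticket 3 (Wrong timezone): blocked_by=1 -> Null pointer
  - ticket 4 (Crash on save): blocked_by=3 -> Wrong timezone
  - ticket 5 (Login fails): blocked_by=2 -> Bad redirect
  - ticket 6 (Wrong total): blocked_by=1 -> Null pointer
  - ticket 7 (Missing icon): blocked_by=1 -> Null pointer
  - ticket 8 (Slow page load): blocked_by=2 -> Bad redirect
  - ticket 9 (Off by one): blocked_by=2 -> Bad redirect

SQL:
SELECT a.title AS item, b.title AS blocked_by
FROM tickets a
LEFT JOIN tickets b ON a.blocked_by = b.id

Result:
item           | blocked_by    
---------------+---------------
Null pointer   | NULL          
Bad redirect   | NULL          
Wrong timezone | Null pointer  
Crash on save  | Wrong timezone
Login fails    | Bad redirect  
Wrong total    | Null pointer  
Missing icon   | Null pointer  
Slow page load | Bad redirect  
Off by one     | Bad redirect  


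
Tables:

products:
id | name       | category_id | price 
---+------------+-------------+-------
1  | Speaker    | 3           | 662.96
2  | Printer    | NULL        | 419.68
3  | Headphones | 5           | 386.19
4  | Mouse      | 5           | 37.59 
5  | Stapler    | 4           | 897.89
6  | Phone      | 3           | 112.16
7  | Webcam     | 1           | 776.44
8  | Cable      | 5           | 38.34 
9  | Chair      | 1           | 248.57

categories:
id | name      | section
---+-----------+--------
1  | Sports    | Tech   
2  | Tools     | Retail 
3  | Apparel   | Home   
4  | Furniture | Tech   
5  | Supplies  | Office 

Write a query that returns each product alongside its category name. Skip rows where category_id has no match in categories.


INNER JOIN keeps only products rows whose category_id matches an id in categories. Walk through each product:
  - product 1 (Speaker): category_id=3 -> matches Apparel
  - product 2 (Printer): category_id=NULL, no match -> dropped
  - product 3 (Headphones): category_id=5 -> matches Supplies
  - product 4 (Mouse): category_id=5 -> matches Supplies
  - product 5 (Stapler): category_id=4 -> matches Furniture
  - product 6 (Phone): category_id=3 -> matches Apparel
  - product 7 (Webcam): category_id=1 -> matches Sports
  - product 8 (Cable): category_id=5 -> matches Supplies
  - product 9 (Chair): category_id=1 -> matches Sports
So 1 of 9 rows is dropped.

SQL:
SELECT a.name, b.name AS category
FROM products a
INNER JOIN categories b ON a.category_id = b.id

Result:
name       | category 
-----------+----------
Speaker    | Apparel  
Headphones | Supplies 
Mouse      | Supplies 
Stapler    | Furniture
Phone      | Apparel  
Webcam     | Sports   
Cable      | Supplies 
Chair      | Sports   


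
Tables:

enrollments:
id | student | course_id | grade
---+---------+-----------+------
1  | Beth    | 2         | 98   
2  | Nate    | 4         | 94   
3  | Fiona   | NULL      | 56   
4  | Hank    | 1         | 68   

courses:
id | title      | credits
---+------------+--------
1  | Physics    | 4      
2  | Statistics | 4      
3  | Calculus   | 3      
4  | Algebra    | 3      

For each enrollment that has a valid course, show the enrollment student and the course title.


INNER JOIN keeps only enrollments rows whose course_id matches an id in courses. Walk through each enrollment:
  - enrollment 1 (Beth): course_id=2 -> matches Statistics
  - enrollment 2 (Nate): course_id=4 -> matches Algebra
  - enrollment 3 (Fiona): course_id=NULL, no match -> dropped
  - enrollment 4 (Hank): course_id=1 -> matches Physics
So 1 of 4 rows is dropped.

SQL:
SELECT a.student, b.title AS course
FROM enrollments a
INNER JOIN courses b ON a.course_id = b.id

Result:
student | course    
--------+-----------
Beth    | Statistics
Nate    | Algebra   
Hank    | Physics   


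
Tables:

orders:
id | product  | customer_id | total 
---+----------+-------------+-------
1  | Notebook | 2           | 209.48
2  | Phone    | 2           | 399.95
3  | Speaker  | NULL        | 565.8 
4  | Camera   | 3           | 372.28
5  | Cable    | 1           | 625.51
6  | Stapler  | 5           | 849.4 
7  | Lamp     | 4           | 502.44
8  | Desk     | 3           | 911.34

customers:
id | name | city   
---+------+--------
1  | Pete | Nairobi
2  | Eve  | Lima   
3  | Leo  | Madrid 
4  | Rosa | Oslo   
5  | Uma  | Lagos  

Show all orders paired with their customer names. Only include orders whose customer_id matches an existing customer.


INNER JOIN keeps only orders rows whose customer_id matches an id in customers. Walk through each order:
  - order 1 (Notebook): customer_id=2 -> matches Eve
  - order 2 (Phone): customer_id=2 -> matches Eve
  - order 3 (Speaker): customer_id=NULL, no match -> dropped
  - order 4 (Camera): customer_id=3 -> matches Leo
  - order 5 (Cable): customer_id=1 -> matches Pete
  - order 6 (Stapler): customer_id=5 -> matches Uma
  - order 7 (Lamp): customer_id=4 -> matches Rosa
  - order 8 (Desk): customer_id=3 -> matches Leo
So 1 of 8 rows is dropped.

SQL:
SELECT a.product, b.name AS customer
FROM orders a
INNER JOIN customers b ON a.customer_id = b.id

Result:
product  | customer
---------+---------
Notebook | Eve     
Phone    | Eve     
Camera   | Leo     
Cable    | Pete    
Stapler  | Uma     
Lamp     | Rosa    
Desk     | Leo     


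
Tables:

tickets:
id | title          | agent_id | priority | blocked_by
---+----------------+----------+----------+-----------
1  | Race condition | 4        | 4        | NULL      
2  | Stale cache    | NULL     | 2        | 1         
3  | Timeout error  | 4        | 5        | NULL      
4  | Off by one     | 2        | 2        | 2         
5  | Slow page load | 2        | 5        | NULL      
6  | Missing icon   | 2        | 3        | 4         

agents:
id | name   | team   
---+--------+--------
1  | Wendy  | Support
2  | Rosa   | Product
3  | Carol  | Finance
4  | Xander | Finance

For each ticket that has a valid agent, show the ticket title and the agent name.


INNER JOIN keeps only tickets rows whose agent_id matches an id in agents. Walk through each ticket:
  - ticket 1 (Race condition): agent_id=4 -> matches Xander
  - ticket 2 (Stale cache): agent_id=NULL, no match -> dropped
  - ticket 3 (Timeout error): agent_id=4 -> matches Xander
  - ticket 4 (Off by one): agent_id=2 -> matches Rosa
  - ticket 5 (Slow page load): agent_id=2 -> matches Rosa
  - ticket 6 (Missing icon): agent_id=2 -> matches Rosa
So 1 of 6 rows is dropped.

SQL:
SELECT a.title, b.name AS agent
FROM tickets a
INNER JOIN agents b ON a.agent_id = b.id

Result:
title          | agent 
---------------+-------
Race condition | Xander
Timeout error  | Xander
Off by one     | Rosa  
Slow page load | Rosa  
Missing icon   | Rosa  


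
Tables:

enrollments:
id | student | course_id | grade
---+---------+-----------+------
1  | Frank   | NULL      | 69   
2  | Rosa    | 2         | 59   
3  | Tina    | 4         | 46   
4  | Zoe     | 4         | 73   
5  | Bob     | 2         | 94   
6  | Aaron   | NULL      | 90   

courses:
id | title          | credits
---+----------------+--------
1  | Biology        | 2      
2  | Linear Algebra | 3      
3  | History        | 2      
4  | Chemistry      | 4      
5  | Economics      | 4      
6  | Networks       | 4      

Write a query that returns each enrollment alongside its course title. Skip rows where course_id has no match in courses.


INNER JOIN keeps only enrollments rows whose course_id matches an id in courses. Walk through each enrollment:
  - enrollment 1 (Frank): course_id=NULL, no match -> dropped
  - enrollment 2 (Rosa): course_id=2 -> matches Linear Algebra
  - enrollment 3 (Tina): course_id=4 -> matches Chemistry
  - enrollment 4 (Zoe): course_id=4 -> matches Chemistry
  - enrollment 5 (Bob): course_id=2 -> matches Linear Algebra
  - enrollment 6 (Aaron): course_id=NULL, no match -> dropped
So 2 of 6 rows are dropped.

SQL:
SELECT a.student, b.title AS course
FROM enrollments a
INNER JOIN courses b ON a.course_id = b.id

Result:
student | course        
--------+---------------
Rosa    | Linear Algebra
Tina    | Chemistry     
Zoe     | Chemistry     
Bob     | Linear Algebra


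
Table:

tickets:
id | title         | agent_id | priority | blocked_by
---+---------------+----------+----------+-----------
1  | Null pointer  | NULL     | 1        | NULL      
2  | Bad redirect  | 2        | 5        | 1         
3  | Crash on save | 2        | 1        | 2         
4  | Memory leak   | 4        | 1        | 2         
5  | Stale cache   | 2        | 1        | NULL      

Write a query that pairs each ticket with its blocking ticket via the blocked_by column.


This is a self-join: tickets is joined to a second copy of itself, matching each row's blocked_by to another row's id. Use LEFT JOIN so rows with blocked_by=NULL are kept.
  - ticket 1 (Null pointer): blocked_by=NULL -> NULL
  - ticket 2 (Bad redirect): blocked_by=1 -> Null pointer
  - ticket 3 (Crash on save): blocked_by=2 -> Bad redirect
  - ticket 4 (Memory leak): blocked_by=2 -> Bad redirect
  - ticket 5 (Stale cache): blocked_by=NULL -> NULL

SQL:
SELECT a.title AS item, b.title AS blocked_by
FROM tickets a
LEFT JOIN tickets b ON a.blocked_by = b.id

Result:
item          | blocked_by  
--------------+-------------
Null pointer  | NULL        
Bad redirect  | Null pointer
Crash on save | Bad redirect
Memory leak   | Bad redirect
Stale cache   | NULL        


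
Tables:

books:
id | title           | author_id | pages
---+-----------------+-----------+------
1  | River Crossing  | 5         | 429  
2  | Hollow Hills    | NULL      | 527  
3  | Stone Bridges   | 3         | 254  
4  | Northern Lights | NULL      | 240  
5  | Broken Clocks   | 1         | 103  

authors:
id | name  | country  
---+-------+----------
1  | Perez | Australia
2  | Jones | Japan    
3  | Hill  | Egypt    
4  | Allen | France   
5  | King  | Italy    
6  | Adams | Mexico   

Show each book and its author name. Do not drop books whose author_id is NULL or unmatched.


LEFT JOIN keeps every row from books (the left table); where author_id has no match in authors, the author columns become NULL. Walk through each book:
  - book 1 (River Crossing): author_id=5 -> matches King
  - book 2 (Hollow Hills): author_id=NULL, no match -> kept with NULL
  - book 3 (Stone Bridges): author_id=3 -> matches Hill
  - book 4 (Northern Lights): author_id=NULL, no match -> kept with NULL
  - book 5 (Broken Clocks): author_id=1 -> matches Perez
All 5 rows appear; 2 have NULL author.

SQL:
SELECT a.title, b.name AS author
FROM books a
LEFT JOIN authors b ON a.author_id = b.id

Result:
title           | author
----------------+-------
River Crossing  | King  
Hollow Hills    | NULL  
Stone Bridges   | Hill  
Northern Lights | NULL  
Broken Clocks   | Perez 


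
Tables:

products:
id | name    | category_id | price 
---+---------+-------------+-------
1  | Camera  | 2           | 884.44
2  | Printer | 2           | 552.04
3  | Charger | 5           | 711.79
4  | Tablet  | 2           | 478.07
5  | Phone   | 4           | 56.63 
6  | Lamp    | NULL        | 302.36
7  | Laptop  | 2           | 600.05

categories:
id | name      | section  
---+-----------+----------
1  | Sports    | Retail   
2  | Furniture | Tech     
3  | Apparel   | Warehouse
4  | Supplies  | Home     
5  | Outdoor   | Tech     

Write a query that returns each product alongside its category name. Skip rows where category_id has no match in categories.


INNER JOIN keeps only products rows whose category_id matches an id in categories. Walk through each product:
  - product 1 (Camera): category_id=2 -> matches Furniture
  - product 2 (Printer): category_id=2 -> matches Furniture
  - product 3 (Charger): category_id=5 -> matches Outdoor
  - product 4 (Tablet): category_id=2 -> matches Furniture
  - product 5 (Phone): category_id=4 -> matches Supplies
  - product 6 (Lamp): category_id=NULL, no match -> dropped
  - product 7 (Laptop): category_id=2 -> matches Furniture
So 1 of 7 rows is dropped.

SQL:
SELECT a.name, b.name AS category
FROM products a
INNER JOIN categories b ON a.category_id = b.id

Result:
name    | category 
--------+----------
Camera  | Furniture
Printer | Furniture
Charger | Outdoor  
Tablet  | Furniture
Phone   | Supplies 
Laptop  | Furniture


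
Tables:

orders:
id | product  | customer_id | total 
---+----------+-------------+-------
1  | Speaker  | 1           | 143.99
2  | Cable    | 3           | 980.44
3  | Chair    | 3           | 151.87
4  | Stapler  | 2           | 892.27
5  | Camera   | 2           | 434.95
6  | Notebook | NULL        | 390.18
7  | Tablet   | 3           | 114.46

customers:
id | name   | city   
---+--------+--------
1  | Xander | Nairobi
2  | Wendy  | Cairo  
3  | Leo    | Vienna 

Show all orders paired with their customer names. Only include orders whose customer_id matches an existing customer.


INNER JOIN keeps only orders rows whose customer_id matches an id in customers. Walk through each order:
  - order 1 (Speaker): customer_id=1 -> matches Xander
  - order 2 (Cable): customer_id=3 -> matches Leo
  - order 3 (Chair): customer_id=3 -> matches Leo
  - order 4 (Stapler): customer_id=2 -> matches Wendy
  - order 5 (Camera): customer_id=2 -> matches Wendy
  - order 6 (Notebook): customer_id=NULL, no match -> dropped
  - order 7 (Tablet): customer_id=3 -> matches Leo
So 1 of 7 rows is dropped.

SQL:
SELECT a.product, b.name AS customer
FROM orders a
INNER JOIN customers b ON a.customer_id = b.id

Result:
product | customer
--------+---------
Speaker | Xander  
Cable   | Leo     
Chair   | Leo     
Stapler | Wendy   
Camera  | Wendy   
Tablet  | Leo     


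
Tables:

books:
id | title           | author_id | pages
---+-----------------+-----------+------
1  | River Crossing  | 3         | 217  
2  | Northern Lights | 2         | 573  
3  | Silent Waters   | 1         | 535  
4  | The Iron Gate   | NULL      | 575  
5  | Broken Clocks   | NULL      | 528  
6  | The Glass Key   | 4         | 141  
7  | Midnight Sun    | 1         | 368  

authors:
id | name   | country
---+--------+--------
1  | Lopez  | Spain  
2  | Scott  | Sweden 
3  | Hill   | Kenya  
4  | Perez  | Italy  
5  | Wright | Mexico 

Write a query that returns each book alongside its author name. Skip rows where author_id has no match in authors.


INNER JOIN keeps only books rows whose author_id matches an id in authors. Walk through each book:
  - book 1 (River Crossing): author_id=3 -> matches Hill
  - book 2 (Northern Lights): author_id=2 -> matches Scott
  - book 3 (Silent Waters): author_id=1 -> matches Lopez
  - book 4 (The Iron Gate): author_id=NULL, no match -> dropped
  - book 5 (Broken Clocks): author_id=NULL, no match -> dropped
  - book 6 (The Glass Key): author_id=4 -> matches Perez
  - book 7 (Midnight Sun): author_id=1 -> matches Lopez
So 2 of 7 rows are dropped.

SQL:
SELECT a.title, b.name AS author
FROM books a
INNER JOIN authors b ON a.author_id = b.id

Result:
title           | author
----------------+-------
River Crossing  | Hill  
Northern Lights | Scott 
Silent Waters   | Lopez 
The Glass Key   | Perez 
Midnight Sun    | Lopez 


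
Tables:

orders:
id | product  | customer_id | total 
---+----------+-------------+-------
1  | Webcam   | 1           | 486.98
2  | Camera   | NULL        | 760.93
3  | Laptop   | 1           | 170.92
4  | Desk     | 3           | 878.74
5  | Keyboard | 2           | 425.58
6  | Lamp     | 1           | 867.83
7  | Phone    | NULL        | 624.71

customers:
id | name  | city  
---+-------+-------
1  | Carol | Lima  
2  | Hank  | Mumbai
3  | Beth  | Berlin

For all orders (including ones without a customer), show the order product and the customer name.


LEFT JOIN keeps every row from orders (the left table); where customer_id has no match in customers, the customer columns become NULL. Walk through each order:
  - order 1 (Webcam): customer_id=1 -> matches Carol
  - order 2 (Camera): customer_id=NULL, no match -> kept with NULL
  - order 3 (Laptop): customer_id=1 -> matches Carol
  - order 4 (Desk): customer_id=3 -> matches Beth
  - order 5 (Keyboard): customer_id=2 -> matches Hank
  - order 6 (Lamp): customer_id=1 -> matches Carol
  - order 7 (Phone): customer_id=NULL, no match -> kept with NULL
All 7 rows appear; 2 have NULL customer.

SQL:
SELECT a.product, b.name AS customer
FROM orders a
LEFT JOIN customers b ON a.customer_id = b.id

Result:
product  | customer
---------+---------
Webcam   | Carol   
Camera   | NULL    
Laptop   | Carol   
Desk     | Beth    
Keyboard | Hank    
Lamp     | Carol   
Phone    | NULL    
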